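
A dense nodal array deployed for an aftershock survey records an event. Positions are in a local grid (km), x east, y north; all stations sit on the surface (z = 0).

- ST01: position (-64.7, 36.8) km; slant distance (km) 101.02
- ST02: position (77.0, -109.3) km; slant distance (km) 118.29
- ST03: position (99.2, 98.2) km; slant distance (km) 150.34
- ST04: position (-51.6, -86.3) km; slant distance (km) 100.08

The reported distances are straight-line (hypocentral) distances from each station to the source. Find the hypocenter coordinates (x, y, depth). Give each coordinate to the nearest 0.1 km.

(11.5, -18.1, 37.2)

Each station gives a sphere (x−x_i)² + (y−y_i)² + z² = d_i² (stations at z=0).
Subtracting the ST01 sphere from ST02 and ST03: z² cancels, leaving linear equations in x and y:
283.4 x − 292.2 y = 8547.68
327.8 x + 122.8 y = 1546.47
Solving: x ≈ 11.499, y ≈ -18.101 km (keep extra digits for the depth step; rounded: 11.5, -18.1).
Then from the ST01 sphere: z² = 101.02² − (x + 64.7)² − (y − 36.8)² with x = 11.499, y = -18.101, so z ≈ 37.211 ≈ 37.2 km.
Check against ST04 (with the unrounded solution): distance 100.09 ≈ 100.08 km. ✓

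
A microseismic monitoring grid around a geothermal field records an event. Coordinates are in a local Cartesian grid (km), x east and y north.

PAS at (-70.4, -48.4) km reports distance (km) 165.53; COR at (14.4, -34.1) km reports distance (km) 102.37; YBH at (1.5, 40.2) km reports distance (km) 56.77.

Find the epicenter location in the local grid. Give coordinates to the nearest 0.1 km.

Circle about each station: (x + 70.4)² + (y + 48.4)² = 165.53²; (x − 14.4)² + (y + 34.1)² = 102.37²; (x − 1.5)² + (y − 40.2)² = 56.77².
Subtracting pairs of circle equations eliminates x²+y² and gives linear equations (the radical axes):
169.6 x + 28.6 y = 10992.01
143.8 x + 177.2 y = 18496.92
Solving the 2×2 system: x ≈ 54.7, y ≈ 60.0 km.

x ≈ 54.7 km, y ≈ 60.0 km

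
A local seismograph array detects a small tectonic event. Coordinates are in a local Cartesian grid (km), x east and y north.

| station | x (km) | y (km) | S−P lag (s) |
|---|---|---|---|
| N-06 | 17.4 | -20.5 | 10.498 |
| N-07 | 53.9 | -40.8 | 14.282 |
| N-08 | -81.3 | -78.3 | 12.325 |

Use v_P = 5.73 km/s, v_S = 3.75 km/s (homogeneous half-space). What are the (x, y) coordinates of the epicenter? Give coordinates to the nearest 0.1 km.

Distance from S−P lag: d = Δt · v_P v_S / (v_P − v_S) = Δt · (5.73·3.75)/(5.73−3.75) ≈ 10.8523·Δt.
So d_N-06 = 113.93, d_N-07 = 154.99, d_N-08 = 133.75 km.
Circle about each station: (x − 17.4)² + (y + 20.5)² = 113.93²; (x − 53.9)² + (y + 40.8)² = 154.99²; (x + 81.3)² + (y + 78.3)² = 133.75².
Subtracting the N-06 equation from the N-07 and N-08 equations removes the quadratic terms:
73.0 x − 40.6 y = -7195.02
-197.4 x − 115.6 y = 7108.55
Solving the 2×2 system: x ≈ -68.1, y ≈ 54.8 km.

x ≈ -68.1 km, y ≈ 54.8 km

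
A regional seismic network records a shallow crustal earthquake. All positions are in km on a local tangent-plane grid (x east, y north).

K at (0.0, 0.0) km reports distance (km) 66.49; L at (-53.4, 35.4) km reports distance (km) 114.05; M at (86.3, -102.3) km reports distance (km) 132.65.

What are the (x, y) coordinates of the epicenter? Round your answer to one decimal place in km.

(60.4, 27.8)

Circle about each station: x² + y² = 66.49²; (x + 53.4)² + (y − 35.4)² = 114.05²; (x − 86.3)² + (y + 102.3)² = 132.65².
Subtracting the K equation from the L and M equations removes the quadratic terms:
-106.8 x + 70.8 y = -4481.76
172.6 x − 204.6 y = 4737.88
Solving the 2×2 system: x ≈ 60.4, y ≈ 27.8 km.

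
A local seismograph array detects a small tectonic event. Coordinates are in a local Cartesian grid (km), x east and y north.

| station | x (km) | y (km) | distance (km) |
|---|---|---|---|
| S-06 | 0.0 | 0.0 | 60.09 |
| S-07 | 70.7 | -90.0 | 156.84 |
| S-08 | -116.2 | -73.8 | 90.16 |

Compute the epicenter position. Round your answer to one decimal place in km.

Circle about each station: x² + y² = 60.09²; (x − 70.7)² + (y + 90.0)² = 156.84²; (x + 116.2)² + (y + 73.8)² = 90.16².
Subtracting the S-06 equation from the S-07 and S-08 equations removes the quadratic terms:
141.4 x − 180.0 y = -7889.49
-232.4 x − 147.6 y = 14430.86
Solving the 2×2 system: x ≈ -60.0, y ≈ -3.3 km.
Check against S-06 (with the unrounded x, y): √(x²+y²) = 60.09 ≈ 60.09 km. ✓

-60.0 km east, -3.3 km north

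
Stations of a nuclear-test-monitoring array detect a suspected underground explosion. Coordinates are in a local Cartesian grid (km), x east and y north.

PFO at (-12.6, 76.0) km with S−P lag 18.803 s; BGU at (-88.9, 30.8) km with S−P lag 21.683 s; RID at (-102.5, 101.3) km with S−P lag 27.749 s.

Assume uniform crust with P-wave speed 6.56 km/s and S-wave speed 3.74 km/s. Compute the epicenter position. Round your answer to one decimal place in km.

Distance from S−P lag: d = Δt · v_P v_S / (v_P − v_S) = Δt · (6.56·3.74)/(6.56−3.74) ≈ 8.7001·Δt.
So d_PFO = 163.59, d_BGU = 188.65, d_RID = 241.42 km.
Circle about each station: (x + 12.6)² + (y − 76.0)² = 163.59²; (x + 88.9)² + (y − 30.8)² = 188.65²; (x + 102.5)² + (y − 101.3)² = 241.42².
Subtracting pairs of circle equations eliminates x²+y² and gives linear equations (the radical axes):
-152.6 x − 90.4 y = -5910.04
-179.8 x + 50.6 y = -16688.75
Solving the 2×2 system: x ≈ 75.4, y ≈ -61.9 km.

75.4 km east, -61.9 km north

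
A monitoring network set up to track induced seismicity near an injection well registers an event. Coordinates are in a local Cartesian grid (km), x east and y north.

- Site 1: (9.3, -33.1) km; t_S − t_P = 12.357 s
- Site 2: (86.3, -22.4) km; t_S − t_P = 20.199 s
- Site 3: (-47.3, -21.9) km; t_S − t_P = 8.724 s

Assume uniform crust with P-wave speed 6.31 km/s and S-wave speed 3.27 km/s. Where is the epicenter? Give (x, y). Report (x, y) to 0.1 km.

Distance from S−P lag: d = Δt · v_P v_S / (v_P − v_S) = Δt · (6.31·3.27)/(6.31−3.27) ≈ 6.7874·Δt.
So d_Site 1 = 83.87, d_Site 2 = 137.10, d_Site 3 = 59.21 km.
Circle about each station: (x − 9.3)² + (y + 33.1)² = 83.87²; (x − 86.3)² + (y + 22.4)² = 137.10²; (x + 47.3)² + (y + 21.9)² = 59.21².
Subtracting the Site 1 equation from the Site 2 and Site 3 equations removes the quadratic terms:
154.0 x + 21.4 y = -4994.88
-113.2 x + 22.4 y = 5063.15
Solving the 2×2 system: x ≈ -37.5, y ≈ 36.5 km.

-37.5 km east, 36.5 km north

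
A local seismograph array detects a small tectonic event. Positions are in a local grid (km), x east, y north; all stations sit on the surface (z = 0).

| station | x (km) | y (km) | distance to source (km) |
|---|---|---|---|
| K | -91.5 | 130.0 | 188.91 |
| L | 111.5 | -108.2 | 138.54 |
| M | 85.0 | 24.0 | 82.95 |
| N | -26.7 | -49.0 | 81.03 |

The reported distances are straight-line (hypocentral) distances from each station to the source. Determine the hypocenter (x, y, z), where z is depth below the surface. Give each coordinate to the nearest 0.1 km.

Each station gives a sphere (x−x_i)² + (y−y_i)² + z² = d_i² (stations at z=0).
Subtracting the K sphere from L and M: z² cancels, leaving linear equations in x and y:
406.0 x − 476.4 y = 15360.90
353.0 x − 212.0 y = 11335.04
Solving: x ≈ 26.109, y ≈ -9.993 km (keep extra digits for the depth step; rounded: 26.1, -10.0).
Then from the K sphere: z² = 188.91² − (x + 91.5)² − (y − 130.0)² with x = 26.109, y = -9.993, so z ≈ 47.509 ≈ 47.5 km.

x ≈ 26.1 km, y ≈ -10.0 km, depth ≈ 47.5 km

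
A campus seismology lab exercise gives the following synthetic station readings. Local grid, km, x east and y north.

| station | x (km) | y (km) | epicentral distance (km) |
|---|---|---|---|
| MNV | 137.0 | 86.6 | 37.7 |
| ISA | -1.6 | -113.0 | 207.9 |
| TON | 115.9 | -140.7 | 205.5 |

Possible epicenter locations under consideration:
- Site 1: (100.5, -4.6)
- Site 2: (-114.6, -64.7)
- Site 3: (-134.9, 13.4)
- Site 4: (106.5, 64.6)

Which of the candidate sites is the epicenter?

For each candidate, compare |candidate − station| to the reported distance:
Site 1: residuals MNV 60.5, ISA 59.0, TON 68.5 → max 68.5 km
Site 2: residuals MNV 255.9, ISA 85.0, TON 37.2 → max 255.9 km
Site 3: residuals MNV 243.9, ISA 24.2, TON 88.9 → max 243.9 km
Site 4: residuals MNV 0.1, ISA 0.0, TON 0.0 → max 0.1 km
Only Site 4 has all residuals ≈ 0.

Site 4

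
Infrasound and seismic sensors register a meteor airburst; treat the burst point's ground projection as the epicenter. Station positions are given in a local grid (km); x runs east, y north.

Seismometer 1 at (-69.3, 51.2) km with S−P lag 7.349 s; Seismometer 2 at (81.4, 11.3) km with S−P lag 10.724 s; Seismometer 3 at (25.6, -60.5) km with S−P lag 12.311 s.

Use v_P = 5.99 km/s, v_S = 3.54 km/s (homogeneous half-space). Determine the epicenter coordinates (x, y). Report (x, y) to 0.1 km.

Distance from S−P lag: d = Δt · v_P v_S / (v_P − v_S) = Δt · (5.99·3.54)/(5.99−3.54) ≈ 8.6549·Δt.
So d_Seismometer 1 = 63.61, d_Seismometer 2 = 92.82, d_Seismometer 3 = 106.55 km.
Circle about each station: (x + 69.3)² + (y − 51.2)² = 63.61²; (x − 81.4)² + (y − 11.3)² = 92.82²; (x − 25.6)² + (y + 60.5)² = 106.55².
Subtracting pairs of circle equations eliminates x²+y² and gives linear equations (the radical axes):
301.4 x − 79.8 y = -5239.60
189.8 x − 223.4 y = -10414.99
Solving the 2×2 system: x ≈ -6.5, y ≈ 41.1 km.
Check against Seismometer 1 (with the unrounded x, y): √((x + 69.3)²+(y − 51.2)²) = 63.60 ≈ 63.61 km. ✓

-6.5 km east, 41.1 km north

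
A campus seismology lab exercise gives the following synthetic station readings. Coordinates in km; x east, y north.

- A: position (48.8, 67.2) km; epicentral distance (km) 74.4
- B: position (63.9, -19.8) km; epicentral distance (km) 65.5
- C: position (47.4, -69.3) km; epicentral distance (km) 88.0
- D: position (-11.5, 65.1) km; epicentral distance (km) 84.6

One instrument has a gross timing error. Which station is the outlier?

D

Solve using three stations at a time. Using A, B, C (subtract circle equations pairwise → linear system) gives (x, y) ≈ (4.2, 7.5).
Distances from that point to each station vs reported:
  A: calculated 74.5 vs reported 74.4 → residual 0.1 km
  B: calculated 65.7 vs reported 65.5 → residual 0.2 km
  C: calculated 88.1 vs reported 88.0 → residual 0.1 km
  D: calculated 59.7 vs reported 84.6 → residual 24.9 km
A, B, C are mutually consistent (residuals ≈ 0); D is off by 24.9 km.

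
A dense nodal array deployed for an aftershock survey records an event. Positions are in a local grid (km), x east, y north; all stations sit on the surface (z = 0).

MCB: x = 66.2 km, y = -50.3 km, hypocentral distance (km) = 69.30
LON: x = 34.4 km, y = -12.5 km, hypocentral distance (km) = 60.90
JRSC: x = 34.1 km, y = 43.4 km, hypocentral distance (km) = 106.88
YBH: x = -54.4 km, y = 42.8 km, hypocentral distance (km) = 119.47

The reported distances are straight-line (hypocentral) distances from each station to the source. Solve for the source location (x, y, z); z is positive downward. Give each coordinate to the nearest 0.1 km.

x ≈ 6.6 km, y ≈ -53.7 km, depth ≈ 35.2 km

Each station gives a sphere (x−x_i)² + (y−y_i)² + z² = d_i² (stations at z=0).
Subtracting the MCB sphere from LON and JRSC: z² cancels, leaving linear equations in x and y:
-63.6 x + 75.6 y = -4479.24
-64.2 x + 187.4 y = -10487.00
Solving: x ≈ 6.595, y ≈ -53.701 km (keep extra digits for the depth step; rounded: 6.6, -53.7).
Then from the MCB sphere: z² = 69.30² − (x − 66.2)² − (y + 50.3)² with x = 6.595, y = -53.701, so z ≈ 35.188 ≈ 35.2 km.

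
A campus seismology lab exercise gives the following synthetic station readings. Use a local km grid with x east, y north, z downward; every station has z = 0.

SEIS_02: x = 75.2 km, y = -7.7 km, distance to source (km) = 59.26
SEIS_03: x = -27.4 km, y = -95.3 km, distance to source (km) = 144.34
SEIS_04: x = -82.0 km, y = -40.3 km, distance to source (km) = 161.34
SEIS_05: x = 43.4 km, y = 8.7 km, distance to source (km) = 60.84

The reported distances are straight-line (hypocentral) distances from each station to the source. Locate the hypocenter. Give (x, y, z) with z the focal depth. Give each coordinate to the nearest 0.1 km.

Each station gives a sphere (x−x_i)² + (y−y_i)² + z² = d_i² (stations at z=0).
Subtracting the SEIS_02 sphere from SEIS_03 and SEIS_04: z² cancels, leaving linear equations in x and y:
-205.2 x − 175.2 y = -13203.77
-314.4 x − 65.2 y = -19885.09
Solving: x ≈ 62.895, y ≈ 1.699 km (keep extra digits for the depth step; rounded: 62.9, 1.7).
Then from the SEIS_02 sphere: z² = 59.26² − (x − 75.2)² − (y + 7.7)² with x = 62.895, y = 1.699, so z ≈ 57.201 ≈ 57.2 km.

(62.9, 1.7, 57.2)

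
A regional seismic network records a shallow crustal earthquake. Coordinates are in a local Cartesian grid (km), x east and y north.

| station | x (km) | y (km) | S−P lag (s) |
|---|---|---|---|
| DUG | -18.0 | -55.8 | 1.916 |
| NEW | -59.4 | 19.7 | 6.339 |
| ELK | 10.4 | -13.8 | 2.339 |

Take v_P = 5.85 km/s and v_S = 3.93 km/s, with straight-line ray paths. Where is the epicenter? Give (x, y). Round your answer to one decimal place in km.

Distance from S−P lag: d = Δt · v_P v_S / (v_P − v_S) = Δt · (5.85·3.93)/(5.85−3.93) ≈ 11.9742·Δt.
So d_DUG = 22.94, d_NEW = 75.90, d_ELK = 28.01 km.
Circle about each station: (x + 18.0)² + (y + 55.8)² = 22.94²; (x + 59.4)² + (y − 19.7)² = 75.90²; (x − 10.4)² + (y + 13.8)² = 28.01².
Subtracting pairs of circle equations eliminates x²+y² and gives linear equations (the radical axes):
-82.8 x + 151.0 y = -4755.76
56.8 x + 84.0 y = -3397.36
Solving the 2×2 system: x ≈ -7.3, y ≈ -35.5 km.

-7.3 km east, -35.5 km north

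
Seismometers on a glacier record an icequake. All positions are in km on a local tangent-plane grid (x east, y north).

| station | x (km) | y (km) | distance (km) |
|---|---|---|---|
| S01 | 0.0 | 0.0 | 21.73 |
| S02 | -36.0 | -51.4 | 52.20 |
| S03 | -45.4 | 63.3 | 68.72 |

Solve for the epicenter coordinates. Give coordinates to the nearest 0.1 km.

-21.7 km east, -1.2 km north

Circle about each station: x² + y² = 21.73²; (x + 36.0)² + (y + 51.4)² = 52.20²; (x + 45.4)² + (y − 63.3)² = 68.72².
Subtracting the S01 equation from the S02 and S03 equations removes the quadratic terms:
-72.0 x − 102.8 y = 1685.31
-90.8 x + 126.6 y = 1817.80
Solving the 2×2 system: x ≈ -21.7, y ≈ -1.2 km.
Check against S01 (with the unrounded x, y): √(x²+y²) = 21.73 ≈ 21.73 km. ✓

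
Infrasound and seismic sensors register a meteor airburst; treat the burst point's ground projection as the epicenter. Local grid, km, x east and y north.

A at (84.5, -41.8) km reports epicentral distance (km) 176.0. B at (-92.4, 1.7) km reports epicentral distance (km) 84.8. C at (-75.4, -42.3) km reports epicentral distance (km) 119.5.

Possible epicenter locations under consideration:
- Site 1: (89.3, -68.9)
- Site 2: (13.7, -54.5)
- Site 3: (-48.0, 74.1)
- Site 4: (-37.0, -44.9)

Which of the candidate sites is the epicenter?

Site 3

For each candidate, compare |candidate − station| to the reported distance:
Site 1: residuals A 148.5, B 110.1, C 47.3 → max 148.5 km
Site 2: residuals A 104.1, B 35.3, C 29.6 → max 104.1 km
Site 3: residuals A 0.0, B 0.1, C 0.1 → max 0.1 km
Site 4: residuals A 54.5, B 12.4, C 81.0 → max 81.0 km
Only Site 3 has all residuals ≈ 0.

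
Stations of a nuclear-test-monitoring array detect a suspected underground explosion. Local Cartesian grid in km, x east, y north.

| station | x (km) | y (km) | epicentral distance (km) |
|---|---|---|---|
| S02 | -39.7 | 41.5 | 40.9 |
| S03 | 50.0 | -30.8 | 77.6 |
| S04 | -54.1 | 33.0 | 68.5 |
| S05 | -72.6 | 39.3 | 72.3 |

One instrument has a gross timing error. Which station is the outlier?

Solve using three stations at a time. Using S02, S03, S05 (subtract circle equations pairwise → linear system) gives (x, y) ≈ (-1.3, 27.5).
Distances from that point to each station vs reported:
  S02: calculated 40.9 vs reported 40.9 → residual 0.0 km
  S03: calculated 77.6 vs reported 77.6 → residual 0.0 km
  S04: calculated 53.1 vs reported 68.5 → residual 15.4 km
  S05: calculated 72.3 vs reported 72.3 → residual 0.0 km
S02, S03, S05 are mutually consistent (residuals ≈ 0); S04 is off by 15.4 km.

S04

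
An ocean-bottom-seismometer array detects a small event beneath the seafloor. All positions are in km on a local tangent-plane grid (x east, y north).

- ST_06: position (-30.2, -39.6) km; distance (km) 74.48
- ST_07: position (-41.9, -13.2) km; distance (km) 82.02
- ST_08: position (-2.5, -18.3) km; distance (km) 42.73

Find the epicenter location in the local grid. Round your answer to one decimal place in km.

Circle about each station: (x + 30.2)² + (y + 39.6)² = 74.48²; (x + 41.9)² + (y + 13.2)² = 82.02²; (x + 2.5)² + (y + 18.3)² = 42.73².
Subtracting pairs of circle equations eliminates x²+y² and gives linear equations (the radical axes):
-23.4 x + 52.8 y = -1730.36
55.4 x + 42.6 y = 1582.36
Solving the 2×2 system: x ≈ 40.1, y ≈ -15.0 km.

x ≈ 40.1 km, y ≈ -15.0 km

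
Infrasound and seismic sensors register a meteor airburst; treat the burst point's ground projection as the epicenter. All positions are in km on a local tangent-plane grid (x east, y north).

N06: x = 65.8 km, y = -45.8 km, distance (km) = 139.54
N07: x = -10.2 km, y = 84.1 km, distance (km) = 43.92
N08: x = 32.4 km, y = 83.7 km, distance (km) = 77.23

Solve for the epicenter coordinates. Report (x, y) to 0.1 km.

Circle about each station: (x − 65.8)² + (y + 45.8)² = 139.54²; (x + 10.2)² + (y − 84.1)² = 43.92²; (x − 32.4)² + (y − 83.7)² = 77.23².
Subtracting the N06 equation from the N07 and N08 equations removes the quadratic terms:
-152.0 x + 259.8 y = 18292.02
-66.8 x + 259.0 y = 15135.11
Solving the 2×2 system: x ≈ -36.6, y ≈ 49.0 km.
Check against N06 (with the unrounded x, y): √((x − 65.8)²+(y + 45.8)²) = 139.54 ≈ 139.54 km. ✓

x ≈ -36.6 km, y ≈ 49.0 km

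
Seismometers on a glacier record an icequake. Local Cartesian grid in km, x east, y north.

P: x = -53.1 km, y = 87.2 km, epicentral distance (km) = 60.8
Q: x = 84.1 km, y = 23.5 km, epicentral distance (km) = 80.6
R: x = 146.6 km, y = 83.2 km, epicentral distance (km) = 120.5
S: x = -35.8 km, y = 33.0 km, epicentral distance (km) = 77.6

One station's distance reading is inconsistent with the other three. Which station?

Solve using three stations at a time. Using Q, R, S (subtract circle equations pairwise → linear system) gives (x, y) ≈ (26.2, 79.5).
Distances from that point to each station vs reported:
  P: calculated 79.7 vs reported 60.8 → residual 18.9 km
  Q: calculated 80.5 vs reported 80.6 → residual 0.1 km
  R: calculated 120.4 vs reported 120.5 → residual 0.1 km
  S: calculated 77.5 vs reported 77.6 → residual 0.1 km
Q, R, S are mutually consistent (residuals ≈ 0); P is off by 18.9 km.

P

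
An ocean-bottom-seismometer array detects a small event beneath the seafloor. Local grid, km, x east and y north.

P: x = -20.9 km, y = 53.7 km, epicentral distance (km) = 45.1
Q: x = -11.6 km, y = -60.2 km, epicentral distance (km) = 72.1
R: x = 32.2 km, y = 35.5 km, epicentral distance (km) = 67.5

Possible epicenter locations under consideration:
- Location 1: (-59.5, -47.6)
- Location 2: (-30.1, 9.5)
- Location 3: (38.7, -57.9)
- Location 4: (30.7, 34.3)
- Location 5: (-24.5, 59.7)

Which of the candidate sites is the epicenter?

For each candidate, compare |candidate − station| to the reported distance:
Location 1: residuals P 63.3, Q 22.6, R 56.3 → max 63.3 km
Location 2: residuals P 0.0, Q 0.0, R 0.0 → max 0.0 km
Location 3: residuals P 81.4, Q 21.7, R 26.1 → max 81.4 km
Location 4: residuals P 10.0, Q 31.4, R 65.6 → max 65.6 km
Location 5: residuals P 38.1, Q 48.5, R 5.9 → max 48.5 km
Only Location 2 has all residuals ≈ 0.

Location 2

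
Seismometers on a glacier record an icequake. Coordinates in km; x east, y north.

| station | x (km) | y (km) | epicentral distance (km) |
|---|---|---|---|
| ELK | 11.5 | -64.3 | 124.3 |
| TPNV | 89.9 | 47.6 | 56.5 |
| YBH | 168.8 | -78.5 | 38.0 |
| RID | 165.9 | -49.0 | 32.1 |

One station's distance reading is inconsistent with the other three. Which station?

TPNV

Solve using three stations at a time. Using ELK, YBH, RID (subtract circle equations pairwise → linear system) gives (x, y) ≈ (135.7, -59.8).
Distances from that point to each station vs reported:
  ELK: calculated 124.3 vs reported 124.3 → residual 0.0 km
  TPNV: calculated 116.8 vs reported 56.5 → residual 60.3 km
  YBH: calculated 38.0 vs reported 38.0 → residual 0.0 km
  RID: calculated 32.1 vs reported 32.1 → residual 0.0 km
ELK, YBH, RID are mutually consistent (residuals ≈ 0); TPNV is off by 60.3 km.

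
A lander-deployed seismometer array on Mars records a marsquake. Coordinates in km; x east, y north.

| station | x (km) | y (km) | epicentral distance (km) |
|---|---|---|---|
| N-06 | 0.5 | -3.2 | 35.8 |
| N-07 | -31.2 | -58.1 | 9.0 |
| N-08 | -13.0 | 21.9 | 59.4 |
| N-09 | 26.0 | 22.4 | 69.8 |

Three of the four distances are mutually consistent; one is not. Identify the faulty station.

N-07

Solve using three stations at a time. Using N-06, N-08, N-09 (subtract circle equations pairwise → linear system) gives (x, y) ≈ (-10.0, -37.4).
Distances from that point to each station vs reported:
  N-06: calculated 35.8 vs reported 35.8 → residual 0.0 km
  N-07: calculated 29.7 vs reported 9.0 → residual 20.7 km
  N-08: calculated 59.4 vs reported 59.4 → residual 0.0 km
  N-09: calculated 69.8 vs reported 69.8 → residual 0.0 km
N-06, N-08, N-09 are mutually consistent (residuals ≈ 0); N-07 is off by 20.7 km.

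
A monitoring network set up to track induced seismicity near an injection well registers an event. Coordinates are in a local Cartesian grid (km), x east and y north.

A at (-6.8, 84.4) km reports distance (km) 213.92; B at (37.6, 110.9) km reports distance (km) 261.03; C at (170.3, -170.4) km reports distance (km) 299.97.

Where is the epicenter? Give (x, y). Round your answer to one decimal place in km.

Circle about each station: (x + 6.8)² + (y − 84.4)² = 213.92²; (x − 37.6)² + (y − 110.9)² = 261.03²; (x − 170.3)² + (y + 170.4)² = 299.97².
Subtracting the A equation from the B and C equations removes the quadratic terms:
88.8 x + 53.0 y = -15831.92
354.2 x − 509.6 y = 6648.42
Solving the 2×2 system: x ≈ -120.5, y ≈ -96.8 km.
Check against A (with the unrounded x, y): √((x + 6.8)²+(y − 84.4)²) = 213.93 ≈ 213.92 km. ✓

-120.5 km east, -96.8 km north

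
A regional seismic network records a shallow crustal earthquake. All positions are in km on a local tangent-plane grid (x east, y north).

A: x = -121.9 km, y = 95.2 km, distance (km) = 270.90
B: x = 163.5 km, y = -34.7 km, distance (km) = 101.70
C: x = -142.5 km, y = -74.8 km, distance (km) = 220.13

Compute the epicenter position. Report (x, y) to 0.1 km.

77.2 km east, -88.5 km north

Circle about each station: (x + 121.9)² + (y − 95.2)² = 270.90²; (x − 163.5)² + (y + 34.7)² = 101.70²; (x + 142.5)² + (y + 74.8)² = 220.13².
Subtracting pairs of circle equations eliminates x²+y² and gives linear equations (the radical axes):
570.8 x − 259.8 y = 67057.61
-41.2 x − 340.0 y = 26908.23
Solving the 2×2 system: x ≈ 77.2, y ≈ -88.5 km.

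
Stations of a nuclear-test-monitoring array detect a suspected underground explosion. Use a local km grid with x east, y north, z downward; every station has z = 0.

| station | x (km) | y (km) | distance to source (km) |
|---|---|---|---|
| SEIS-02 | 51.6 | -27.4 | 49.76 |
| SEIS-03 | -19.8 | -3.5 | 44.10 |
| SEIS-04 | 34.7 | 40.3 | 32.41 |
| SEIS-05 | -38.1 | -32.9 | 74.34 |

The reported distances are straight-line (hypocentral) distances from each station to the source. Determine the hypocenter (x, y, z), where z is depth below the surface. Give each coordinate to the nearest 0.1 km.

(21.2, 11.5, 6.2)

Each station gives a sphere (x−x_i)² + (y−y_i)² + z² = d_i² (stations at z=0).
Subtracting the SEIS-02 sphere from SEIS-03 and SEIS-04: z² cancels, leaving linear equations in x and y:
-142.8 x + 47.8 y = -2477.78
-33.8 x + 135.4 y = 840.51
Solving: x ≈ 21.201, y ≈ 11.500 km (keep extra digits for the depth step; rounded: 21.2, 11.5).
Then from the SEIS-02 sphere: z² = 49.76² − (x − 51.6)² − (y + 27.4)² with x = 21.201, y = 11.500, so z ≈ 6.225 ≈ 6.2 km.
Check against SEIS-05 (with the unrounded solution): distance 74.34 ≈ 74.34 km. ✓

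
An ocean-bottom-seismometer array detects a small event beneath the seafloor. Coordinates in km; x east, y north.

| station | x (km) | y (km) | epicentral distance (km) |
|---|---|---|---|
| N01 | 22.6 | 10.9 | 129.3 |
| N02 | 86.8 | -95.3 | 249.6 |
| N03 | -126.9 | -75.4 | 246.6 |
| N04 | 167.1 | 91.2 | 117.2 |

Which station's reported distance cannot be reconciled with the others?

N04

Solve using three stations at a time. Using N01, N02, N03 (subtract circle equations pairwise → linear system) gives (x, y) ≈ (-2.8, 137.7).
Distances from that point to each station vs reported:
  N01: calculated 129.3 vs reported 129.3 → residual 0.0 km
  N02: calculated 249.6 vs reported 249.6 → residual 0.0 km
  N03: calculated 246.6 vs reported 246.6 → residual 0.0 km
  N04: calculated 176.1 vs reported 117.2 → residual 58.9 km
N01, N02, N03 are mutually consistent (residuals ≈ 0); N04 is off by 58.9 km.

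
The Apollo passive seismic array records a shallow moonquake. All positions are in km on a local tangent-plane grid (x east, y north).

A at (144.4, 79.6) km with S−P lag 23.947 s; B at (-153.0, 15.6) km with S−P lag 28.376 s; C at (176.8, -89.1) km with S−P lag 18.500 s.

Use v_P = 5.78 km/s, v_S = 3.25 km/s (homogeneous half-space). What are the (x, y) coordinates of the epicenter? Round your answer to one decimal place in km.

(41.5, -65.4)

Distance from S−P lag: d = Δt · v_P v_S / (v_P − v_S) = Δt · (5.78·3.25)/(5.78−3.25) ≈ 7.4249·Δt.
So d_A = 177.80, d_B = 210.69, d_C = 137.36 km.
Circle about each station: (x − 144.4)² + (y − 79.6)² = 177.80²; (x + 153.0)² + (y − 15.6)² = 210.69²; (x − 176.8)² + (y + 89.1)² = 137.36².
Subtracting the A equation from the B and C equations removes the quadratic terms:
-594.8 x − 128.0 y = -16312.60
64.8 x − 337.4 y = 24754.60
Solving the 2×2 system: x ≈ 41.5, y ≈ -65.4 km.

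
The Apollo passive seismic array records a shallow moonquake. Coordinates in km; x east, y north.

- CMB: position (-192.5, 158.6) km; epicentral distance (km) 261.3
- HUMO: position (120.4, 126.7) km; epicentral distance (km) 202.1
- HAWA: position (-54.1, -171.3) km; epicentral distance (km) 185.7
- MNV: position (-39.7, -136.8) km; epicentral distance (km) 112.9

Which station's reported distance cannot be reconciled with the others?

HAWA

Solve using three stations at a time. Using CMB, HUMO, MNV (subtract circle equations pairwise → linear system) gives (x, y) ≈ (-9.6, -28.0).
Distances from that point to each station vs reported:
  CMB: calculated 261.3 vs reported 261.3 → residual 0.0 km
  HUMO: calculated 202.1 vs reported 202.1 → residual 0.0 km
  HAWA: calculated 150.0 vs reported 185.7 → residual 35.7 km
  MNV: calculated 112.9 vs reported 112.9 → residual 0.0 km
CMB, HUMO, MNV are mutually consistent (residuals ≈ 0); HAWA is off by 35.7 km.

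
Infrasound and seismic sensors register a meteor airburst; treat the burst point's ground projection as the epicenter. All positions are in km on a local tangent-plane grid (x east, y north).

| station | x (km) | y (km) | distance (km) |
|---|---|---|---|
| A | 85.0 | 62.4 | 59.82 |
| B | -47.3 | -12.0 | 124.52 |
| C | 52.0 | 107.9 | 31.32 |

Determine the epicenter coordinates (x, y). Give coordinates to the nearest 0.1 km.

Circle about each station: (x − 85.0)² + (y − 62.4)² = 59.82²; (x + 47.3)² + (y + 12.0)² = 124.52²; (x − 52.0)² + (y − 107.9)² = 31.32².
Subtracting pairs of circle equations eliminates x²+y² and gives linear equations (the radical axes):
-264.6 x − 148.8 y = -20664.27
-66.0 x + 91.0 y = 5825.14
Solving the 2×2 system: x ≈ 29.9, y ≈ 85.7 km.
Check against A (with the unrounded x, y): √((x − 85.0)²+(y − 62.4)²) = 59.82 ≈ 59.82 km. ✓

29.9 km east, 85.7 km north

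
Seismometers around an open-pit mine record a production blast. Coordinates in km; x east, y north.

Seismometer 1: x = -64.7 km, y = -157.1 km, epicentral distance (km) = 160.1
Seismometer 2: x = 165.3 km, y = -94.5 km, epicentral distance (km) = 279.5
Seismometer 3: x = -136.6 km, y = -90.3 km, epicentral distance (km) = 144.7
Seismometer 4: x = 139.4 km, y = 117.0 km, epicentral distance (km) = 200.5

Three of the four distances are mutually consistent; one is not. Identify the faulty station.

Solve using three stations at a time. Using Seismometer 1, Seismometer 3, Seismometer 4 (subtract circle equations pairwise → linear system) gives (x, y) ≈ (-21.2, -3.0).
Distances from that point to each station vs reported:
  Seismometer 1: calculated 160.1 vs reported 160.1 → residual 0.0 km
  Seismometer 2: calculated 207.7 vs reported 279.5 → residual 71.8 km
  Seismometer 3: calculated 144.7 vs reported 144.7 → residual 0.0 km
  Seismometer 4: calculated 200.5 vs reported 200.5 → residual 0.0 km
Seismometer 1, Seismometer 3, Seismometer 4 are mutually consistent (residuals ≈ 0); Seismometer 2 is off by 71.8 km.

Seismometer 2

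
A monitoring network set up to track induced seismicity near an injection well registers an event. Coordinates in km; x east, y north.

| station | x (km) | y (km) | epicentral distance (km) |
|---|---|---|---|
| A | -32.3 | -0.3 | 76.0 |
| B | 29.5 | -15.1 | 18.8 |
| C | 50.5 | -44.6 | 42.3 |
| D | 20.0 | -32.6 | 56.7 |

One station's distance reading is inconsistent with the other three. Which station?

Solve using three stations at a time. Using A, B, C (subtract circle equations pairwise → linear system) gives (x, y) ≈ (43.6, -2.9).
Distances from that point to each station vs reported:
  A: calculated 76.0 vs reported 76.0 → residual 0.0 km
  B: calculated 18.6 vs reported 18.8 → residual 0.2 km
  C: calculated 42.2 vs reported 42.3 → residual 0.1 km
  D: calculated 37.9 vs reported 56.7 → residual 18.8 km
A, B, C are mutually consistent (residuals ≈ 0); D is off by 18.8 km.

D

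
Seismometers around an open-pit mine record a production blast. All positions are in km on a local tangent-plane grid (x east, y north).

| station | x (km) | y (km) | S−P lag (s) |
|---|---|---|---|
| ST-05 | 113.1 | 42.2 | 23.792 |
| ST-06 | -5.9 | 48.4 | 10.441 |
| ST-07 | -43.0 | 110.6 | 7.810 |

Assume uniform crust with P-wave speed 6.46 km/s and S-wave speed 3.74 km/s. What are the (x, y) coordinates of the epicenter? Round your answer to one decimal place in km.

Distance from S−P lag: d = Δt · v_P v_S / (v_P − v_S) = Δt · (6.46·3.74)/(6.46−3.74) ≈ 8.8825·Δt.
So d_ST-05 = 211.33, d_ST-06 = 92.74, d_ST-07 = 69.37 km.
Circle about each station: (x − 113.1)² + (y − 42.2)² = 211.33²; (x + 5.9)² + (y − 48.4)² = 92.74²; (x + 43.0)² + (y − 110.6)² = 69.37².
Subtracting the ST-05 equation from the ST-06 and ST-07 equations removes the quadratic terms:
-238.0 x + 12.4 y = 23864.58
-312.2 x + 136.8 y = 39357.08
Solving the 2×2 system: x ≈ -96.8, y ≈ 66.8 km.
Check against ST-05 (with the unrounded x, y): √((x − 113.1)²+(y − 42.2)²) = 211.33 ≈ 211.33 km. ✓

-96.8 km east, 66.8 km north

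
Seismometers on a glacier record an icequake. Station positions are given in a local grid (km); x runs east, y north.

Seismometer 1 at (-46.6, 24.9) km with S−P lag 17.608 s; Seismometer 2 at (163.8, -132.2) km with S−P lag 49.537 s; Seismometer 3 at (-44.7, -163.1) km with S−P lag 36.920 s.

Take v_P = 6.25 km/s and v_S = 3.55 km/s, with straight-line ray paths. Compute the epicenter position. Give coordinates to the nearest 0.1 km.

x ≈ -156.6 km, y ≈ 118.9 km

Distance from S−P lag: d = Δt · v_P v_S / (v_P − v_S) = Δt · (6.25·3.55)/(6.25−3.55) ≈ 8.2176·Δt.
So d_Seismometer 1 = 144.70, d_Seismometer 2 = 407.07, d_Seismometer 3 = 303.39 km.
Circle about each station: (x + 46.6)² + (y − 24.9)² = 144.70²; (x − 163.8)² + (y + 132.2)² = 407.07²; (x + 44.7)² + (y + 163.1)² = 303.39².
Subtracting pairs of circle equations eliminates x²+y² and gives linear equations (the radical axes):
420.8 x − 314.2 y = -103252.18
3.8 x − 376.0 y = -45299.27
Solving the 2×2 system: x ≈ -156.6, y ≈ 118.9 km.
Check against Seismometer 1 (with the unrounded x, y): √((x + 46.6)²+(y − 24.9)²) = 144.69 ≈ 144.70 km. ✓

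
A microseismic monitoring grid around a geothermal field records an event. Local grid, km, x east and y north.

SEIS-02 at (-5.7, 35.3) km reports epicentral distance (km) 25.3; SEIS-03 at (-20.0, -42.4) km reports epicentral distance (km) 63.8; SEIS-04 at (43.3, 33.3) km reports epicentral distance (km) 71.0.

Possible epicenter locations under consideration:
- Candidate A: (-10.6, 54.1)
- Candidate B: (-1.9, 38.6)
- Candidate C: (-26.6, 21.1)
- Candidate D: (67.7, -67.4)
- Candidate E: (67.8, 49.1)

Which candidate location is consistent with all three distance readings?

For each candidate, compare |candidate − station| to the reported distance:
Candidate A: residuals SEIS-02 5.9, SEIS-03 33.2, SEIS-04 13.2 → max 33.2 km
Candidate B: residuals SEIS-02 20.3, SEIS-03 19.2, SEIS-04 25.5 → max 25.5 km
Candidate C: residuals SEIS-02 0.0, SEIS-03 0.0, SEIS-04 0.0 → max 0.0 km
Candidate D: residuals SEIS-02 100.9, SEIS-03 27.4, SEIS-04 32.6 → max 100.9 km
Candidate E: residuals SEIS-02 49.5, SEIS-03 63.0, SEIS-04 41.8 → max 63.0 km
Only Candidate C has all residuals ≈ 0.

Candidate C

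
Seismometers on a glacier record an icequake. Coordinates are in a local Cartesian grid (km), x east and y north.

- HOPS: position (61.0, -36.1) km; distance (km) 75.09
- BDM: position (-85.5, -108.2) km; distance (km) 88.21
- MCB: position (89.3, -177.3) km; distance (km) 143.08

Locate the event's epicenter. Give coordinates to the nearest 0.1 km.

x ≈ -5.8 km, y ≈ -70.4 km

Circle about each station: (x − 61.0)² + (y + 36.1)² = 75.09²; (x + 85.5)² + (y + 108.2)² = 88.21²; (x − 89.3)² + (y + 177.3)² = 143.08².
Subtracting the HOPS equation from the BDM and MCB equations removes the quadratic terms:
-293.0 x − 144.2 y = 11850.78
56.6 x − 282.4 y = 19552.19
Solving the 2×2 system: x ≈ -5.8, y ≈ -70.4 km.
Check against HOPS (with the unrounded x, y): √((x − 61.0)²+(y + 36.1)²) = 75.09 ≈ 75.09 km. ✓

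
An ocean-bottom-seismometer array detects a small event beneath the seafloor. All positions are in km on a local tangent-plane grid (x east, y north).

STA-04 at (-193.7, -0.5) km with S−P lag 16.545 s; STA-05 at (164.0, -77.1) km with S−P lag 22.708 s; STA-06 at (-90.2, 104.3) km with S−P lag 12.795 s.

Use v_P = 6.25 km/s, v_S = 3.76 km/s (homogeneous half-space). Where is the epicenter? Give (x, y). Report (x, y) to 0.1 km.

-37.6 km east, -4.4 km north

Distance from S−P lag: d = Δt · v_P v_S / (v_P − v_S) = Δt · (6.25·3.76)/(6.25−3.76) ≈ 9.4378·Δt.
So d_STA-04 = 156.15, d_STA-05 = 214.31, d_STA-06 = 120.76 km.
Circle about each station: (x + 193.7)² + (y + 0.5)² = 156.15²; (x − 164.0)² + (y + 77.1)² = 214.31²; (x + 90.2)² + (y − 104.3)² = 120.76².
Subtracting the STA-04 equation from the STA-05 and STA-06 equations removes the quadratic terms:
715.4 x − 153.2 y = -26225.48
207.0 x + 209.6 y = -8705.57
Solving the 2×2 system: x ≈ -37.6, y ≈ -4.4 km.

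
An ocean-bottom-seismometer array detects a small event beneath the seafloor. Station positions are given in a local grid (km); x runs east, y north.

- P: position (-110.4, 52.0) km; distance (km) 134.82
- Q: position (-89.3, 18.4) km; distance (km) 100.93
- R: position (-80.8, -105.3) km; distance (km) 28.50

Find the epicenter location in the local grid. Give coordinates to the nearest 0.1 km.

Circle about each station: (x + 110.4)² + (y − 52.0)² = 134.82²; (x + 89.3)² + (y − 18.4)² = 100.93²; (x + 80.8)² + (y + 105.3)² = 28.50².
Subtracting pairs of circle equations eliminates x²+y² and gives linear equations (the radical axes):
42.2 x − 67.2 y = 1410.46
59.2 x − 314.6 y = 20088.75
Solving the 2×2 system: x ≈ -97.5, y ≈ -82.2 km.
Check against P (with the unrounded x, y): √((x + 110.4)²+(y − 52.0)²) = 134.82 ≈ 134.82 km. ✓

-97.5 km east, -82.2 km north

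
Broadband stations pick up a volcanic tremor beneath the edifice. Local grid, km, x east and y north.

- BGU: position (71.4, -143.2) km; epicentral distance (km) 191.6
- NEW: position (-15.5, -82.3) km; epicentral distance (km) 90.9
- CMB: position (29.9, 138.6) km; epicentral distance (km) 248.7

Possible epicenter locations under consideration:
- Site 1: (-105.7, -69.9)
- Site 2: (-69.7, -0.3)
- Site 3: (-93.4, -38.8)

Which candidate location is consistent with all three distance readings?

For each candidate, compare |candidate − station| to the reported distance:
Site 1: residuals BGU 0.1, NEW 0.1, CMB 0.0 → max 0.1 km
Site 2: residuals BGU 9.2, NEW 7.4, CMB 77.8 → max 77.8 km
Site 3: residuals BGU 3.5, NEW 1.7, CMB 32.7 → max 32.7 km
Only Site 1 has all residuals ≈ 0.

Site 1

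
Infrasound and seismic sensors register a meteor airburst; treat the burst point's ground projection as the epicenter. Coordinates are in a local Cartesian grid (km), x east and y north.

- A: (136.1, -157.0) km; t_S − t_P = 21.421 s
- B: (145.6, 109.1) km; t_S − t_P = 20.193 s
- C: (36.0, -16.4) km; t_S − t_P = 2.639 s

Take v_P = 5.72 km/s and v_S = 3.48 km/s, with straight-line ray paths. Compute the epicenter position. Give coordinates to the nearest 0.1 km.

Distance from S−P lag: d = Δt · v_P v_S / (v_P − v_S) = Δt · (5.72·3.48)/(5.72−3.48) ≈ 8.8864·Δt.
So d_A = 190.36, d_B = 179.44, d_C = 23.45 km.
Circle about each station: (x − 136.1)² + (y + 157.0)² = 190.36²; (x − 145.6)² + (y − 109.1)² = 179.44²; (x − 36.0)² + (y + 16.4)² = 23.45².
Subtracting pairs of circle equations eliminates x²+y² and gives linear equations (the radical axes):
19.0 x + 532.2 y = -6031.82
-200.2 x + 281.2 y = -5920.22
Solving the 2×2 system: x ≈ 13.0, y ≈ -11.8 km.

13.0 km east, -11.8 km north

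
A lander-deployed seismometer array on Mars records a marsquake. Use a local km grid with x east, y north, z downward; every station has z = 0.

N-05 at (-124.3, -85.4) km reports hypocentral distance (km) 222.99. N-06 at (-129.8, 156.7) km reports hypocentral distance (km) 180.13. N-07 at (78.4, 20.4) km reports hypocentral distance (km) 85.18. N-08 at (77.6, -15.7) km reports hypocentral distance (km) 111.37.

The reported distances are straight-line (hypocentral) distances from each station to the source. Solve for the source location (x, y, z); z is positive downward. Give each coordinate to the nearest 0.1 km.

Each station gives a sphere (x−x_i)² + (y−y_i)² + z² = d_i² (stations at z=0).
Subtracting the N-05 sphere from N-06 and N-07: z² cancels, leaving linear equations in x and y:
-11.0 x + 484.2 y = 35937.00
405.4 x + 211.6 y = 26287.98
Solving: x ≈ 25.800, y ≈ 74.805 km (keep extra digits for the depth step; rounded: 25.8, 74.8).
Then from the N-05 sphere: z² = 222.99² − (x + 124.3)² − (y + 85.4)² with x = 25.800, y = 74.805, so z ≈ 39.101 ≈ 39.1 km.

(25.8, 74.8, 39.1)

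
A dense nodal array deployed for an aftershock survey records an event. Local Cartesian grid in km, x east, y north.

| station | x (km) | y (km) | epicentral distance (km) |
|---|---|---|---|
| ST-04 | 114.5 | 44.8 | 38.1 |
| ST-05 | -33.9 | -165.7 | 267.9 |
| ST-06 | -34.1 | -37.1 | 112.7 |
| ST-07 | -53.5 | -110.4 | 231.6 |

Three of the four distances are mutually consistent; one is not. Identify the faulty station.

ST-06

Solve using three stations at a time. Using ST-04, ST-05, ST-07 (subtract circle equations pairwise → linear system) gives (x, y) ≈ (88.4, 72.7).
Distances from that point to each station vs reported:
  ST-04: calculated 38.2 vs reported 38.1 → residual 0.1 km
  ST-05: calculated 267.9 vs reported 267.9 → residual 0.0 km
  ST-06: calculated 164.5 vs reported 112.7 → residual 51.8 km
  ST-07: calculated 231.6 vs reported 231.6 → residual 0.0 km
ST-04, ST-05, ST-07 are mutually consistent (residuals ≈ 0); ST-06 is off by 51.8 km.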